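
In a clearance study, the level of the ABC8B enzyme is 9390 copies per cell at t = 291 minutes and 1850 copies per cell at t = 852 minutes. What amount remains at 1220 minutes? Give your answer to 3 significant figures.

Over Δt = 852 − 291 = 561 minutes, the level fell by a factor of 9390/1850 ≈ 5.0757.
n = log₂(5.0757) ≈ 2.3436 half-lives, so t½ = 561/2.3436 ≈ 239.38 minutes.
From t = 852 to t = 1220: 1850 × (1/2)^((1220−852)/239.38) ≈ 637.36 copies per cell.

637 copies per cell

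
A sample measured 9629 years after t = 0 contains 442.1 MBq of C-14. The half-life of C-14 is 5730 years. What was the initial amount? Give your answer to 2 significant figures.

Number of half-lives elapsed: n = 9629/5730 ≈ 1.6805.
A₀ = A × 2^n = 442.1 × 2^1.6805 = 442.1 × 3.2053 ≈ 1417.1 MBq.

1400 MBq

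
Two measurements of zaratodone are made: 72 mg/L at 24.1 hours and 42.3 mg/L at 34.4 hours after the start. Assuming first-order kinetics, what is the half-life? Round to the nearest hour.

Over Δt = 34.4 − 24.1 = 10.3 hours, the level fell by a factor of 72/42.3 ≈ 1.7021.
n = log₂(1.7021) ≈ 0.76734 half-lives, so t½ = 10.3/0.76734 ≈ 13.423 hours.

13 hours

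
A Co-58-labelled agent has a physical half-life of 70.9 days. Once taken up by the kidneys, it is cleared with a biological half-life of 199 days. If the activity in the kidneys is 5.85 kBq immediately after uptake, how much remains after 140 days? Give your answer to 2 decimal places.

1/t_eff = 1/t_phys + 1/t_biol = 1/70.9 + 1/199 = 0.019129 per day.
t_eff = 70.9 × 199 / (70.9 + 199) ≈ 52.275 days.
Remaining = 5.85 × (1/2)^(140/52.275) = 5.85 × (1/2)^2.6781 ≈ 0.91403 kBq.

0.91 kBq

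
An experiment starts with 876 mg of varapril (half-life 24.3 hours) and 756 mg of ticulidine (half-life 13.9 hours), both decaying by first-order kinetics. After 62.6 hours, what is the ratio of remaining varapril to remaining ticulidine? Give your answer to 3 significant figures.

4.41

varapril: 876 × (1/2)^(62.6/24.3) = 876 × (1/2)^2.5761 ≈ 146.9 mg.
ticulidine: 756 × (1/2)^(62.6/13.9) = 756 × (1/2)^4.5036 ≈ 33.328 mg.
Ratio ≈ 146.9 / 33.328 ≈ 4.4077.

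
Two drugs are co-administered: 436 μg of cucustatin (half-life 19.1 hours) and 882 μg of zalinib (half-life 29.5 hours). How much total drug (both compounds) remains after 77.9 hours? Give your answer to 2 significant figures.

cucustatin: 436 × (1/2)^(77.9/19.1) = 436 × (1/2)^4.0785 ≈ 25.806 μg.
zalinib: 882 × (1/2)^(77.9/29.5) = 882 × (1/2)^2.6407 ≈ 141.43 μg.
Total = 25.806 + 141.43 ≈ 167.24 μg.

170 μg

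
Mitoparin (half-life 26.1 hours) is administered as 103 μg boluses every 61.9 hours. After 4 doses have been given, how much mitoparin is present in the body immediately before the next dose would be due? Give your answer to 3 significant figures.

The 4 doses were given 247.6, 185.7, 123.8, 61.9 hours ago.
Total = 103·(1/2)^(247.6/26.1) + 103·(1/2)^(185.7/26.1) + 103·(1/2)^(123.8/26.1) + 103·(1/2)^(61.9/26.1)
      = 0.14358 + 0.74306 + 3.8456 + 19.902 ≈ 24.634 μg.

24.6 μg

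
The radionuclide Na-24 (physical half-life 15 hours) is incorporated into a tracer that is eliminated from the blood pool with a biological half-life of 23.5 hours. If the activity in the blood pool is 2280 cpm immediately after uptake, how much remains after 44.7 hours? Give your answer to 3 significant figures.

77.3 cpm

1/t_eff = 1/t_phys + 1/t_biol = 1/15 + 1/23.5 = 0.10922 per hour.
t_eff = 15 × 23.5 / (15 + 23.5) ≈ 9.1558 hours.
Remaining = 2280 × (1/2)^(44.7/9.1558) = 2280 × (1/2)^4.8821 ≈ 77.316 cpm.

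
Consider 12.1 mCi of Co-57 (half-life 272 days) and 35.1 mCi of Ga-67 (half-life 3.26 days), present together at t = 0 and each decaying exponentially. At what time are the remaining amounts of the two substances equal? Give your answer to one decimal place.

Set 12.1·(1/2)^(t/272) = 35.1·(1/2)^(t/3.26).
Taking log₂: log₂(12.1/35.1) = t·(1/272 − 1/3.26).
log₂(0.34473) = -1.5365; 1/272 − 1/3.26 = -0.30307.
t = -1.5365 / -0.30307 ≈ 5.0696 days.

5.1 days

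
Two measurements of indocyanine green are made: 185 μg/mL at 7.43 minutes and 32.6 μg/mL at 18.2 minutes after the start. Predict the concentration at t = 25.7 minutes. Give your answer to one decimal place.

9.7 μg/mL

Over Δt = 18.2 − 7.43 = 10.77 minutes, the level fell by a factor of 185/32.6 ≈ 5.6748.
n = log₂(5.6748) ≈ 2.5046 half-lives, so t½ = 10.77/2.5046 ≈ 4.3001 minutes.
From t = 18.2 to t = 25.7: 32.6 × (1/2)^((25.7−18.2)/4.3001) ≈ 9.7315 μg/mL.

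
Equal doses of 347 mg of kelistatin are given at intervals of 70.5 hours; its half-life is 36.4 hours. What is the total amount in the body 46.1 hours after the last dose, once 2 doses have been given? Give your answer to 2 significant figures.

The 2 doses were given 116.6, 46.1 hours ago.
Total = 347·(1/2)^(116.6/36.4) + 347·(1/2)^(46.1/36.4)
      = 37.674 + 144.24 ≈ 181.91 mg.

180 mg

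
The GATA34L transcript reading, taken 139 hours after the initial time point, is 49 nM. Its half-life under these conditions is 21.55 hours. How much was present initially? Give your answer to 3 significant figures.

4280 nM

Number of half-lives elapsed: n = 139/21.55 ≈ 6.4501.
A₀ = A × 2^n = 49 × 2^6.4501 = 49 × 87.434 ≈ 4284.2 nM.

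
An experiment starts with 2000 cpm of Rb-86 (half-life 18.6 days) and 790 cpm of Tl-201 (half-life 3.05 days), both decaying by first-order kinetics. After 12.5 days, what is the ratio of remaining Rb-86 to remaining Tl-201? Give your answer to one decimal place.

Rb-86: 2000 × (1/2)^(12.5/18.6) = 2000 × (1/2)^0.67204 ≈ 1255.2 cpm.
Tl-201: 790 × (1/2)^(12.5/3.05) = 790 × (1/2)^4.0984 ≈ 46.121 cpm.
Ratio ≈ 1255.2 / 46.121 ≈ 27.216.

27.2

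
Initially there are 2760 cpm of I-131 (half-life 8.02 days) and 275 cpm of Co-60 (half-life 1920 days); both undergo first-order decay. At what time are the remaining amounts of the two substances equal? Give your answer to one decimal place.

26.8 days

Set 2760·(1/2)^(t/8.02) = 275·(1/2)^(t/1920).
Taking log₂: log₂(2760/275) = t·(1/8.02 − 1/1920).
log₂(10.036) = 3.3272; 1/8.02 − 1/1920 = 0.12417.
t = 3.3272 / 0.12417 ≈ 26.796 days.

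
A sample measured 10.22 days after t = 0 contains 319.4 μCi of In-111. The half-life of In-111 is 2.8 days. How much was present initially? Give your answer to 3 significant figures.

4010 μCi

Number of half-lives elapsed: n = 10.22/2.8 ≈ 3.65.
A₀ = A × 2^n = 319.4 × 2^3.65 = 319.4 × 12.553 ≈ 4009.5 μCi.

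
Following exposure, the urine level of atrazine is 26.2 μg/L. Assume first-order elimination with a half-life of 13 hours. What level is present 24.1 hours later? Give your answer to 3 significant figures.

Number of half-lives: n = 24.1/13 ≈ 1.8538.
Remaining = 26.2 × (1/2)^1.8538 = 26.2 × 0.27665 ≈ 7.2483 μg/L.

7.25 μg/L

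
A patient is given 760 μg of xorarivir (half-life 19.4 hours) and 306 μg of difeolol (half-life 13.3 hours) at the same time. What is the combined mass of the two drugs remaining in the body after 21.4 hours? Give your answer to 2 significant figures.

xorarivir: 760 × (1/2)^(21.4/19.4) = 760 × (1/2)^1.1031 ≈ 353.79 μg.
difeolol: 306 × (1/2)^(21.4/13.3) = 306 × (1/2)^1.609 ≈ 100.31 μg.
Total = 353.79 + 100.31 ≈ 454.11 μg.

450 μg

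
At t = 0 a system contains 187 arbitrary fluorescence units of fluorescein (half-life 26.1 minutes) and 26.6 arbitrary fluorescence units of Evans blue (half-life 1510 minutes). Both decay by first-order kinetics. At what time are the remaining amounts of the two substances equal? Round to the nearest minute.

75 minutes

Set 187·(1/2)^(t/26.1) = 26.6·(1/2)^(t/1510).
Taking log₂: log₂(187/26.6) = t·(1/26.1 − 1/1510).
log₂(7.0301) = 2.8135; 1/26.1 − 1/1510 = 0.037652.
t = 2.8135 / 0.037652 ≈ 74.725 minutes.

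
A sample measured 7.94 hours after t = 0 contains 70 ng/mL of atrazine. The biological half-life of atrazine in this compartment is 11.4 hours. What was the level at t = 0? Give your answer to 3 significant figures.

113 ng/mL

Number of half-lives elapsed: n = 7.94/11.4 ≈ 0.69649.
A₀ = A × 2^n = 70 × 2^0.69649 = 70 × 1.6206 ≈ 113.44 ng/mL.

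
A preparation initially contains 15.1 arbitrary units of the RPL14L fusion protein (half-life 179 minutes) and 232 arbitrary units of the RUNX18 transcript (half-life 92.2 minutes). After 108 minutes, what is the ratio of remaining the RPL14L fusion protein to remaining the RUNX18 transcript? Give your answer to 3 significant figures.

0.0965

RPL14L fusion protein: 15.1 × (1/2)^(108/179) = 15.1 × (1/2)^0.60335 ≈ 9.9392 arbitrary units.
RUNX18 transcript: 232 × (1/2)^(108/92.2) = 232 × (1/2)^1.1714 ≈ 103.01 arbitrary units.
Ratio ≈ 9.9392 / 103.01 ≈ 0.096489.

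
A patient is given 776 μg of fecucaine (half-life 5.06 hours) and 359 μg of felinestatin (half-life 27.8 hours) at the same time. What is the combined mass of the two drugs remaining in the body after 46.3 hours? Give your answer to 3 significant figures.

115 μg

fecucaine: 776 × (1/2)^(46.3/5.06) = 776 × (1/2)^9.1502 ≈ 1.3658 μg.
felinestatin: 359 × (1/2)^(46.3/27.8) = 359 × (1/2)^1.6655 ≈ 113.17 μg.
Total = 1.3658 + 113.17 ≈ 114.54 μg.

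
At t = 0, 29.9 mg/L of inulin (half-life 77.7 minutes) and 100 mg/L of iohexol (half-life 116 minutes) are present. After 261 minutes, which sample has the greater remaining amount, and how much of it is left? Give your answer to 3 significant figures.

inulin: 29.9 × (1/2)^3.3591 ≈ 2.914 mg/L.
iohexol: 100 × (1/2)^2.25 ≈ 21.022 mg/L.
Iohexol has more remaining, at ≈ 21.022 mg/L.

iohexol, 21.0 mg/L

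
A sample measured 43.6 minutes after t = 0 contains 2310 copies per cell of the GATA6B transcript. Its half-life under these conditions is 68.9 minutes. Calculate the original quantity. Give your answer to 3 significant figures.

Number of half-lives elapsed: n = 43.6/68.9 ≈ 0.6328.
A₀ = A × 2^n = 2310 × 2^0.6328 = 2310 × 1.5506 ≈ 3581.8 copies per cell.

3580 copies per cell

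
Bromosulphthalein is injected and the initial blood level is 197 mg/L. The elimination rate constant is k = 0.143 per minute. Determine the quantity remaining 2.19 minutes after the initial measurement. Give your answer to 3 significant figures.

144 mg/L

t½ = ln 2 / k = 0.69315 / 0.143 ≈ 4.8472 minutes.
Number of half-lives: n = 2.19/4.8472 ≈ 0.45181.
Remaining = 197 × (1/2)^0.45181 = 197 × 0.73113 ≈ 144.03 mg/L.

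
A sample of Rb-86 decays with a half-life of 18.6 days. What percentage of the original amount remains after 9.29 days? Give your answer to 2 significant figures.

71%

n = 9.29/18.6 ≈ 0.49946 half-lives.
Fraction remaining = (1/2)^0.49946 ≈ 0.70737, i.e. 70.737%.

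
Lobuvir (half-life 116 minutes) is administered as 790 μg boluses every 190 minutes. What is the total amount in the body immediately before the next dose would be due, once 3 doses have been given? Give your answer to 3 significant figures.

The 3 doses were given 570, 380, 190 minutes ago.
Total = 790·(1/2)^(570/116) + 790·(1/2)^(380/116) + 790·(1/2)^(190/116)
      = 26.208 + 81.563 + 253.84 ≈ 361.61 μg.

362 μg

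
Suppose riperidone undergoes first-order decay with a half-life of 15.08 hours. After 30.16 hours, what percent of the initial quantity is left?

n = 30.16/15.08 ≈ 2 half-lives.
Fraction remaining = (1/2)^2 ≈ 0.25, i.e. 25%.

25%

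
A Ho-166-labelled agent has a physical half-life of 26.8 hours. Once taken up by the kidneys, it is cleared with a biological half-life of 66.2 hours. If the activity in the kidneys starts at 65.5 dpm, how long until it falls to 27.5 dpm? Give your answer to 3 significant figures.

1/t_eff = 1/t_phys + 1/t_biol = 1/26.8 + 1/66.2 = 0.052419 per hour.
t_eff = 26.8 × 66.2 / (26.8 + 66.2) ≈ 19.077 hours.
n = log₂(65.5/27.5) ≈ 1.2521; t = 1.2521 × 19.077 ≈ 23.886 hours.

23.9 hours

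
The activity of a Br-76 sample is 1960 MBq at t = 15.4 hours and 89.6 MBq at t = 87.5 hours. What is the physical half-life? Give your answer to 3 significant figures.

16.2 hours

Over Δt = 87.5 − 15.4 = 72.1 hours, the level fell by a factor of 1960/89.6 ≈ 21.875.
n = log₂(21.875) ≈ 4.4512 half-lives, so t½ = 72.1/4.4512 ≈ 16.198 hours.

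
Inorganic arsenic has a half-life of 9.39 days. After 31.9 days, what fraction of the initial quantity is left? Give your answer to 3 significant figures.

n = 31.9/9.39 ≈ 3.3972 half-lives.
Fraction remaining = (1/2)^3.3972 ≈ 0.094914.

0.0949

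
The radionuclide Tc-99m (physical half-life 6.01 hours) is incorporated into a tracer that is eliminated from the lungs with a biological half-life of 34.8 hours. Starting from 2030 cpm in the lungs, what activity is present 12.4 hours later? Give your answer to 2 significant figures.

380 cpm

1/t_eff = 1/t_phys + 1/t_biol = 1/6.01 + 1/34.8 = 0.19512 per hour.
t_eff = 6.01 × 34.8 / (6.01 + 34.8) ≈ 5.1249 hours.
Remaining = 2030 × (1/2)^(12.4/5.1249) = 2030 × (1/2)^2.4195 ≈ 379.44 cpm.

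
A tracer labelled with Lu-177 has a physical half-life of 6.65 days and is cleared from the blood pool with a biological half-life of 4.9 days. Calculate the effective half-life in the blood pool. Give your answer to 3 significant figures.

1/t_eff = 1/t_phys + 1/t_biol = 1/6.65 + 1/4.9 = 0.35446 per day.
t_eff = 6.65 × 4.9 / (6.65 + 4.9) ≈ 2.8212 days.

2.82 days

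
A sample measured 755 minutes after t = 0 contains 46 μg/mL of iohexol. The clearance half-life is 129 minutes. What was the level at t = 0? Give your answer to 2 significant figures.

2700 μg/mL

Number of half-lives elapsed: n = 755/129 ≈ 5.8527.
A₀ = A × 2^n = 46 × 2^5.8527 = 46 × 57.789 ≈ 2658.3 μg/mL.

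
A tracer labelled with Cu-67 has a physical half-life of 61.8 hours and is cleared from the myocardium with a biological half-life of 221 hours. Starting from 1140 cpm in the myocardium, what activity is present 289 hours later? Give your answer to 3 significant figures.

18.0 cpm

1/t_eff = 1/t_phys + 1/t_biol = 1/61.8 + 1/221 = 0.020706 per hour.
t_eff = 61.8 × 221 / (61.8 + 221) ≈ 48.295 hours.
Remaining = 1140 × (1/2)^(289/48.295) = 1140 × (1/2)^5.9841 ≈ 18.01 cpm.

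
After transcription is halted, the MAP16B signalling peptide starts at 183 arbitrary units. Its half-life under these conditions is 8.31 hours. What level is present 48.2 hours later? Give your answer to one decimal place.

3.3 arbitrary units

Number of half-lives: n = 48.2/8.31 ≈ 5.8002.
Remaining = 183 × (1/2)^5.8002 = 183 × 0.017945 ≈ 3.284 arbitrary units.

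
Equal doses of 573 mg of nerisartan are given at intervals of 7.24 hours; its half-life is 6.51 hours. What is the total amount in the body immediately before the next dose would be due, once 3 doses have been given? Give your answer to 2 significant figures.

440 mg

The 3 doses were given 21.72, 14.48, 7.24 hours ago.
Total = 573·(1/2)^(21.72/6.51) + 573·(1/2)^(14.48/6.51) + 573·(1/2)^(7.24/6.51)
      = 56.728 + 122.63 + 265.07 ≈ 444.43 mg.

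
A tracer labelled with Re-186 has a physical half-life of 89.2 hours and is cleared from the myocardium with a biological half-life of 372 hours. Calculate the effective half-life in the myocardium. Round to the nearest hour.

72 hours

1/t_eff = 1/t_phys + 1/t_biol = 1/89.2 + 1/372 = 0.013899 per hour.
t_eff = 89.2 × 372 / (89.2 + 372) ≈ 71.948 hours.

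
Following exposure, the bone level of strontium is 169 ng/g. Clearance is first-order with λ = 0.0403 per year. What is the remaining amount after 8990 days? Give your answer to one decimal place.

62.6 ng/g

t½ = ln 2 / λ = 0.69315 / 0.0403 ≈ 17.2 years.
Convert the elapsed time: 8990 days = 24.6301 years.
Number of half-lives: n = 24.6301/17.2 ≈ 1.432.
Remaining = 169 × (1/2)^1.432 = 169 × 0.37061 ≈ 62.634 ng/g.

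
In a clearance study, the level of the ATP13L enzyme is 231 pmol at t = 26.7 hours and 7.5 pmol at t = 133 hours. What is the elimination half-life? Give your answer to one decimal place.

Over Δt = 133 − 26.7 = 106.3 hours, the level fell by a factor of 231/7.5 ≈ 30.8.
n = log₂(30.8) ≈ 4.9449 half-lives, so t½ = 106.3/4.9449 ≈ 21.497 hours.

21.5 hours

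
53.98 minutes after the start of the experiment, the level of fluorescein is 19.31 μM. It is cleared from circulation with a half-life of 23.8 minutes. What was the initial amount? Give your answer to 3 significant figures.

93.0 μM

Number of half-lives elapsed: n = 53.98/23.8 ≈ 2.2681.
A₀ = A × 2^n = 19.31 × 2^2.2681 = 19.31 × 4.8168 ≈ 93.012 μM.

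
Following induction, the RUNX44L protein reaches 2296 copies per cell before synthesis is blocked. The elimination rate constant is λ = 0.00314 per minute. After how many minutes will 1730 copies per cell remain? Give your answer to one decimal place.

t½ = ln 2 / λ = 0.69315 / 0.00314 ≈ 220.75 minutes.
Fraction remaining = 1730/2296 ≈ 0.75348.
n = log₂(2296/1730) = ln(1.3272)/ln 2 ≈ 0.40835 half-lives.
t = n × t½ = 0.40835 × 220.75 ≈ 90.142 minutes.

90.1 minutes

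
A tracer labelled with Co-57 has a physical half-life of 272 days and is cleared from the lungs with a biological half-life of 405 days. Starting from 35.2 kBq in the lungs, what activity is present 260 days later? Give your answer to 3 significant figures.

1/t_eff = 1/t_phys + 1/t_biol = 1/272 + 1/405 = 0.0061456 per day.
t_eff = 272 × 405 / (272 + 405) ≈ 162.72 days.
Remaining = 35.2 × (1/2)^(260/162.72) = 35.2 × (1/2)^1.5979 ≈ 11.629 kBq.

11.6 kBq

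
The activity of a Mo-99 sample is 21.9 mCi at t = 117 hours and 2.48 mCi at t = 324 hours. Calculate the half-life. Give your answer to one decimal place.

Over Δt = 324 − 117 = 207 hours, the level fell by a factor of 21.9/2.48 ≈ 8.8306.
n = log₂(8.8306) ≈ 3.1425 half-lives, so t½ = 207/3.1425 ≈ 65.871 hours.

65.9 hours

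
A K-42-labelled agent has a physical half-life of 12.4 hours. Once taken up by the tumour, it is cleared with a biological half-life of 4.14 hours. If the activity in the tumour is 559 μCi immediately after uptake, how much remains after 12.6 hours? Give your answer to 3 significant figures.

1/t_eff = 1/t_phys + 1/t_biol = 1/12.4 + 1/4.14 = 0.32219 per hour.
t_eff = 12.4 × 4.14 / (12.4 + 4.14) ≈ 3.1037 hours.
Remaining = 559 × (1/2)^(12.6/3.1037) = 559 × (1/2)^4.0596 ≈ 33.523 μCi.

33.5 μCi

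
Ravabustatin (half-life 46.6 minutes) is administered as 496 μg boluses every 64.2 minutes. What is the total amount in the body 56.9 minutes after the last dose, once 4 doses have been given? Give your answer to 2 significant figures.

The 4 doses were given 249.5, 185.3, 121.1, 56.9 minutes ago.
Total = 496·(1/2)^(249.5/46.6) + 496·(1/2)^(185.3/46.6) + 496·(1/2)^(121.1/46.6) + 496·(1/2)^(56.9/46.6)
      = 12.127 + 31.511 + 81.883 + 212.77 ≈ 338.29 μg.

340 μg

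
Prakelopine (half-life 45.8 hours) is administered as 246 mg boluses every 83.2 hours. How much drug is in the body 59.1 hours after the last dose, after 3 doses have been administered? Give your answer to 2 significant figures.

140 mg

The 3 doses were given 225.5, 142.3, 59.1 hours ago.
Total = 246·(1/2)^(225.5/45.8) + 246·(1/2)^(142.3/45.8) + 246·(1/2)^(59.1/45.8)
      = 8.1057 + 28.552 + 100.57 ≈ 137.23 mg.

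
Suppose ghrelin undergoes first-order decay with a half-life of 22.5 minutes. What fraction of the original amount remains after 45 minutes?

0.25

n = 45/22.5 ≈ 2 half-lives.
Fraction remaining = (1/2)^2 ≈ 0.25.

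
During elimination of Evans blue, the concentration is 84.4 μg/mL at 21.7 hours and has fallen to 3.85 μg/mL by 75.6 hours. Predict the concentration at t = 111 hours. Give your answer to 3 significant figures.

0.507 μg/mL

Over Δt = 75.6 − 21.7 = 53.9 hours, the level fell by a factor of 84.4/3.85 ≈ 21.922.
n = log₂(21.922) ≈ 4.4543 half-lives, so t½ = 53.9/4.4543 ≈ 12.101 hours.
From t = 75.6 to t = 111: 3.85 × (1/2)^((111−75.6)/12.101) ≈ 0.50677 μg/mL.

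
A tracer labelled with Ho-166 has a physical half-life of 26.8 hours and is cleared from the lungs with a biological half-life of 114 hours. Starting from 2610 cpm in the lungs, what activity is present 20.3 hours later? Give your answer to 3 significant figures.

1/t_eff = 1/t_phys + 1/t_biol = 1/26.8 + 1/114 = 0.046085 per hour.
t_eff = 26.8 × 114 / (26.8 + 114) ≈ 21.699 hours.
Remaining = 2610 × (1/2)^(20.3/21.699) = 2610 × (1/2)^0.93553 ≈ 1364.6 cpm.

1360 cpm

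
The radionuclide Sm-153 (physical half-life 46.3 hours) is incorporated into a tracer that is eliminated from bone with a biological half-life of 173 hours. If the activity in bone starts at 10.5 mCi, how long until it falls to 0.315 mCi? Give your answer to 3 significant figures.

1/t_eff = 1/t_phys + 1/t_biol = 1/46.3 + 1/173 = 0.027379 per hour.
t_eff = 46.3 × 173 / (46.3 + 173) ≈ 36.525 hours.
n = log₂(10.5/0.315) ≈ 5.0589; t = 5.0589 × 36.525 ≈ 184.78 hours.

185 hours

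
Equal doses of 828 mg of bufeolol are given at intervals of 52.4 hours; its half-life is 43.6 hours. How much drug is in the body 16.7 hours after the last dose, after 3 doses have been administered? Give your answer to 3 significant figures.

The 3 doses were given 121.5, 69.1, 16.7 hours ago.
Total = 828·(1/2)^(121.5/43.6) + 828·(1/2)^(69.1/43.6) + 828·(1/2)^(16.7/43.6)
      = 119.99 + 276.02 + 634.93 ≈ 1030.9 mg.

1030 mg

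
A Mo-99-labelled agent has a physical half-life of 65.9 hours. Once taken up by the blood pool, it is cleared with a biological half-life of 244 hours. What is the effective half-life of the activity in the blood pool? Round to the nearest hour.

1/t_eff = 1/t_phys + 1/t_biol = 1/65.9 + 1/244 = 0.019273 per hour.
t_eff = 65.9 × 244 / (65.9 + 244) ≈ 51.886 hours.

52 hours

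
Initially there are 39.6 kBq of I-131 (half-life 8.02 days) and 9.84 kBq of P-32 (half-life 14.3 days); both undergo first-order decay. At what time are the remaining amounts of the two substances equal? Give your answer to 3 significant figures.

Set 39.6·(1/2)^(t/8.02) = 9.84·(1/2)^(t/14.3).
Taking log₂: log₂(39.6/9.84) = t·(1/8.02 − 1/14.3).
log₂(4.0244) = 2.0088; 1/8.02 − 1/14.3 = 0.054758.
t = 2.0088 / 0.054758 ≈ 36.684 days.

36.7 days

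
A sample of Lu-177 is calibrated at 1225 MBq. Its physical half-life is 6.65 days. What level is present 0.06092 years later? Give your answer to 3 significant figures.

121 MBq

Convert the elapsed time: 0.06092 years = 22.2358 days.
Number of half-lives: n = 22.2358/6.65 ≈ 3.3437.
Remaining = 1225 × (1/2)^3.3437 = 1225 × 0.0985 ≈ 120.66 MBq.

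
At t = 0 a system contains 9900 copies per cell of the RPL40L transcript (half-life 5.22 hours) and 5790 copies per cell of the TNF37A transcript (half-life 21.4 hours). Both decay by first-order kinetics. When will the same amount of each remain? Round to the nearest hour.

Set 9900·(1/2)^(t/5.22) = 5790·(1/2)^(t/21.4).
Taking log₂: log₂(9900/5790) = t·(1/5.22 − 1/21.4).
log₂(1.7098) = 0.77387; 1/5.22 − 1/21.4 = 0.14484.
t = 0.77387 / 0.14484 ≈ 5.3428 hours.

5 hours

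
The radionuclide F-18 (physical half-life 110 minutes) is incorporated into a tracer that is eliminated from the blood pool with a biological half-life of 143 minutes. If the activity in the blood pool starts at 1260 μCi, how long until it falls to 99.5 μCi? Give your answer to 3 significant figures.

228 minutes

1/t_eff = 1/t_phys + 1/t_biol = 1/110 + 1/143 = 0.016084 per minute.
t_eff = 110 × 143 / (110 + 143) ≈ 62.174 minutes.
n = log₂(1260/99.5) ≈ 3.6626; t = 3.6626 × 62.174 ≈ 227.72 minutes.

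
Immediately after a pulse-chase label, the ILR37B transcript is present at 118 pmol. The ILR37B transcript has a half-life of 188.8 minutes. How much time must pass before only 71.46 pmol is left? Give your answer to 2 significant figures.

Fraction remaining = 71.46/118 ≈ 0.60559.
n = log₂(118/71.46) = ln(1.6513)/ln 2 ≈ 0.72358 half-lives.
t = n × t½ = 0.72358 × 188.8 ≈ 136.61 minutes.

140 minutes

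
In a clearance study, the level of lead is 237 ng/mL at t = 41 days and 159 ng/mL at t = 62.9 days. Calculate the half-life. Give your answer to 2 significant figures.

Over Δt = 62.9 − 41 = 21.9 days, the level fell by a factor of 237/159 ≈ 1.4906.
n = log₂(1.4906) ≈ 0.57586 half-lives, so t½ = 21.9/0.57586 ≈ 38.03 days.

38 days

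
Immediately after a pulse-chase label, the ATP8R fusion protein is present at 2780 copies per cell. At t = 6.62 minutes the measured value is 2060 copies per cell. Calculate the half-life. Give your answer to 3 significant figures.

15.3 minutes

A/A₀ = 2060/2780 ≈ 0.74101.
n = log₂(1.3495) ≈ 0.43244 half-lives elapsed in 6.62 minutes.
t½ = 6.62/0.43244 ≈ 15.308 minutes.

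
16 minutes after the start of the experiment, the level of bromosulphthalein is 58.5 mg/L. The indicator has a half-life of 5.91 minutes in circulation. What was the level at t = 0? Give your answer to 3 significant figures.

382 mg/L

Number of half-lives elapsed: n = 16/5.91 ≈ 2.7073.
A₀ = A × 2^n = 58.5 × 2^2.7073 = 58.5 × 6.5309 ≈ 382.06 mg/L.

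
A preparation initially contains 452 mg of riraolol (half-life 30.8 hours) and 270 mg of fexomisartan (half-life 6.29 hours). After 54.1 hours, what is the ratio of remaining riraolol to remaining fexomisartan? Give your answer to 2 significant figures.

190

riraolol: 452 × (1/2)^(54.1/30.8) = 452 × (1/2)^1.7565 ≈ 133.78 mg.
fexomisartan: 270 × (1/2)^(54.1/6.29) = 270 × (1/2)^8.601 ≈ 0.69537 mg.
Ratio ≈ 133.78 / 0.69537 ≈ 192.38.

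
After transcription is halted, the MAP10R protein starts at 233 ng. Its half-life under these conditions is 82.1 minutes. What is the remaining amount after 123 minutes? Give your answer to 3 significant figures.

Number of half-lives: n = 123/82.1 ≈ 1.4982.
Remaining = 233 × (1/2)^1.4982 = 233 × 0.354 ≈ 82.482 ng.

82.5 ng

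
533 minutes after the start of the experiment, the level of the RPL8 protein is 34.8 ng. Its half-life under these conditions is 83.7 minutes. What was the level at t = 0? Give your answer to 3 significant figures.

Number of half-lives elapsed: n = 533/83.7 ≈ 6.368.
A₀ = A × 2^n = 34.8 × 2^6.368 = 34.8 × 82.595 ≈ 2874.3 ng.

2870 ng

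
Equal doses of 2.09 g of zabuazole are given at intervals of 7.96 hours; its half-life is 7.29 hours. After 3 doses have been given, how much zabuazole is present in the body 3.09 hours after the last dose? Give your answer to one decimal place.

2.6 g

The 3 doses were given 19.01, 11.05, 3.09 hours ago.
Total = 2.09·(1/2)^(19.01/7.29) + 2.09·(1/2)^(11.05/7.29) + 2.09·(1/2)^(3.09/7.29)
      = 0.34289 + 0.73089 + 1.5579 ≈ 2.6317 g.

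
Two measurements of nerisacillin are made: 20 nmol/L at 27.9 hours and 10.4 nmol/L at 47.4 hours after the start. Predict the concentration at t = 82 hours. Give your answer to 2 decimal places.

Over Δt = 47.4 − 27.9 = 19.5 hours, the level fell by a factor of 20/10.4 ≈ 1.9231.
n = log₂(1.9231) ≈ 0.94342 half-lives, so t½ = 19.5/0.94342 ≈ 20.67 hours.
From t = 47.4 to t = 82: 10.4 × (1/2)^((82−47.4)/20.67) ≈ 3.2593 nmol/L.

3.26 nmol/L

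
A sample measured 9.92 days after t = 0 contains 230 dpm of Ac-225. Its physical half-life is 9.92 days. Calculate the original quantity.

460 dpm

Number of half-lives elapsed: n = 9.92/9.92 ≈ 1.
A₀ = A × 2^n = 230 × 2^1 = 230 × 2 ≈ 460 dpm.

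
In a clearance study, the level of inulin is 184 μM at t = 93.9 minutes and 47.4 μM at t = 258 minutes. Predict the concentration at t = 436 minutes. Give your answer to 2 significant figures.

11 μM

Over Δt = 258 − 93.9 = 164.1 minutes, the level fell by a factor of 184/47.4 ≈ 3.8819.
n = log₂(3.8819) ≈ 1.9567 half-lives, so t½ = 164.1/1.9567 ≈ 83.864 minutes.
From t = 258 to t = 436: 47.4 × (1/2)^((436−258)/83.864) ≈ 10.885 μM.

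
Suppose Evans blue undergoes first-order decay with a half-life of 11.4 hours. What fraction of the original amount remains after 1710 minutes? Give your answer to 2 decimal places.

0.18

1710 minutes = 28.5 hours.
n = 28.5/11.4 ≈ 2.5 half-lives.
Fraction remaining = (1/2)^2.5 ≈ 0.17678.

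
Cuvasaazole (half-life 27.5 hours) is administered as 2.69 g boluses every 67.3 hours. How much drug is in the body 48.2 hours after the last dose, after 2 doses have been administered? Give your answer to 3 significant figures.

The 2 doses were given 115.5, 48.2 hours ago.
Total = 2.69·(1/2)^(115.5/27.5) + 2.69·(1/2)^(48.2/27.5)
      = 0.14636 + 0.79823 ≈ 0.94459 g.

0.945 g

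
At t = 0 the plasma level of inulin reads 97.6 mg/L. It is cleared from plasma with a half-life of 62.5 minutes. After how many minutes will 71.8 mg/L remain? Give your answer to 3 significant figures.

27.7 minutes

Fraction remaining = 71.8/97.6 ≈ 0.73566.
n = log₂(97.6/71.8) = ln(1.3593)/ln 2 ≈ 0.4429 half-lives.
t = n × t½ = 0.4429 × 62.5 ≈ 27.681 minutes.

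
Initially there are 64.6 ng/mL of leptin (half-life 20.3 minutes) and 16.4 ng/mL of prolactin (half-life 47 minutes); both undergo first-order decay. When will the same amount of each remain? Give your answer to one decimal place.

Set 64.6·(1/2)^(t/20.3) = 16.4·(1/2)^(t/47).
Taking log₂: log₂(64.6/16.4) = t·(1/20.3 − 1/47).
log₂(3.939) = 1.9778; 1/20.3 − 1/47 = 0.027984.
t = 1.9778 / 0.027984 ≈ 70.676 minutes.

70.7 minutes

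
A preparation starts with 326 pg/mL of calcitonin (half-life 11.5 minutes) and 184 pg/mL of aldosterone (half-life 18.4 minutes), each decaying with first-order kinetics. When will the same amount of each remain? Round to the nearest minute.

Set 326·(1/2)^(t/11.5) = 184·(1/2)^(t/18.4).
Taking log₂: log₂(326/184) = t·(1/11.5 − 1/18.4).
log₂(1.7717) = 0.82517; 1/11.5 − 1/18.4 = 0.032609.
t = 0.82517 / 0.032609 ≈ 25.305 minutes.

25 minutes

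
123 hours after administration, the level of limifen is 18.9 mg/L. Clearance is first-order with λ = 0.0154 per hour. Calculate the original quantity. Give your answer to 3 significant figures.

126 mg/L

t½ = ln 2 / λ = 0.69315 / 0.0154 ≈ 45.01 hours.
Number of half-lives elapsed: n = 123/45.01 ≈ 2.7328.
A₀ = A × 2^n = 18.9 × 2^2.7328 = 18.9 × 6.6472 ≈ 125.63 mg/L.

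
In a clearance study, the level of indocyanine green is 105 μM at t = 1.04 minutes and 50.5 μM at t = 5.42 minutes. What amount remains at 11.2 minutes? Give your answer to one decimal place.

19.2 μM

Over Δt = 5.42 − 1.04 = 4.38 minutes, the level fell by a factor of 105/50.5 ≈ 2.0792.
n = log₂(2.0792) ≈ 1.056 half-lives, so t½ = 4.38/1.056 ≈ 4.1476 minutes.
From t = 5.42 to t = 11.2: 50.5 × (1/2)^((11.2−5.42)/4.1476) ≈ 19.221 μM.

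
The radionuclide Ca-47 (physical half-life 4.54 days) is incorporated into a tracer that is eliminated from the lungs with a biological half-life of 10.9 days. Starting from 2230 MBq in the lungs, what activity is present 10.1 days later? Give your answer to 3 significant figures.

1/t_eff = 1/t_phys + 1/t_biol = 1/4.54 + 1/10.9 = 0.31201 per day.
t_eff = 4.54 × 10.9 / (4.54 + 10.9) ≈ 3.2051 days.
Remaining = 2230 × (1/2)^(10.1/3.2051) = 2230 × (1/2)^3.1513 ≈ 251 MBq.

251 MBq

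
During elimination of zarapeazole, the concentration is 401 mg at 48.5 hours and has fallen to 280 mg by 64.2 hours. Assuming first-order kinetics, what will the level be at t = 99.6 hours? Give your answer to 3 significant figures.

Over Δt = 64.2 − 48.5 = 15.7 hours, the level fell by a factor of 401/280 ≈ 1.4321.
n = log₂(1.4321) ≈ 0.51818 half-lives, so t½ = 15.7/0.51818 ≈ 30.299 hours.
From t = 64.2 to t = 99.6: 280 × (1/2)^((99.6−64.2)/30.299) ≈ 124.58 mg.

125 mg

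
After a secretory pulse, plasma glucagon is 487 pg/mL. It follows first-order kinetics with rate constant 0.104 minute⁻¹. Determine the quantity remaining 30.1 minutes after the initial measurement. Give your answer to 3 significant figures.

21.3 pg/mL

t½ = ln 2 / k = 0.69315 / 0.104 ≈ 6.6649 minutes.
Number of half-lives: n = 30.1/6.6649 ≈ 4.5162.
Remaining = 487 × (1/2)^4.5162 = 487 × 0.0437 ≈ 21.282 pg/mL.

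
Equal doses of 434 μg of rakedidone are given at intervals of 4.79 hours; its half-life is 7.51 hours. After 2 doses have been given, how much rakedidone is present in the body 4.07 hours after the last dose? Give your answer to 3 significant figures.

490 μg

The 2 doses were given 8.86, 4.07 hours ago.
Total = 434·(1/2)^(8.86/7.51) + 434·(1/2)^(4.07/7.51)
      = 191.58 + 298.09 ≈ 489.67 μg.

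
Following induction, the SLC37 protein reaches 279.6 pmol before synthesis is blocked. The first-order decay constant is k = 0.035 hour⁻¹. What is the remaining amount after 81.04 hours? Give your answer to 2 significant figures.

t½ = ln 2 / k = 0.69315 / 0.035 ≈ 19.804 hours.
Number of half-lives: n = 81.04/19.804 ≈ 4.0921.
Remaining = 279.6 × (1/2)^4.0921 = 279.6 × 0.058636 ≈ 16.395 pmol.

16 pmol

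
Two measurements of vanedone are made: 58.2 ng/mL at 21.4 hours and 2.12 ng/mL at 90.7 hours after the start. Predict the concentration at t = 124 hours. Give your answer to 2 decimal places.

Over Δt = 90.7 − 21.4 = 69.3 hours, the level fell by a factor of 58.2/2.12 ≈ 27.453.
n = log₂(27.453) ≈ 4.7789 half-lives, so t½ = 69.3/4.7789 ≈ 14.501 hours.
From t = 90.7 to t = 124: 2.12 × (1/2)^((124−90.7)/14.501) ≈ 0.43159 ng/mL.

0.43 ng/mL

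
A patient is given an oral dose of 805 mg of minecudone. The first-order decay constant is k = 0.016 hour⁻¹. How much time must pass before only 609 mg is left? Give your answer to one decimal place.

17.4 hours

t½ = ln 2 / k = 0.69315 / 0.016 ≈ 43.322 hours.
Fraction remaining = 609/805 ≈ 0.75652.
n = log₂(805/609) = ln(1.3218)/ln 2 ≈ 0.40255 half-lives.
t = n × t½ = 0.40255 × 43.322 ≈ 17.439 hours.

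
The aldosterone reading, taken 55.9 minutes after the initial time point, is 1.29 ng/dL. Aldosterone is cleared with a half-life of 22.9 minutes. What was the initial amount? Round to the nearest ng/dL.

Number of half-lives elapsed: n = 55.9/22.9 ≈ 2.441.
A₀ = A × 2^n = 1.29 × 2^2.441 = 1.29 × 5.4304 ≈ 7.0052 ng/dL.

7 ng/dL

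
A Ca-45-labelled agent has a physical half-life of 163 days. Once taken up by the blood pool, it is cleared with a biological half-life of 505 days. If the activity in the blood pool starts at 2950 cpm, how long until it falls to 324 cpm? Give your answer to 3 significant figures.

1/t_eff = 1/t_phys + 1/t_biol = 1/163 + 1/505 = 0.0081152 per day.
t_eff = 163 × 505 / (163 + 505) ≈ 123.23 days.
n = log₂(2950/324) ≈ 3.1866; t = 3.1866 × 123.23 ≈ 392.68 days.

393 days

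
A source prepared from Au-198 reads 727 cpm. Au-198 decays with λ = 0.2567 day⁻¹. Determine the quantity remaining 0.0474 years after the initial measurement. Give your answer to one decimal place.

8.6 cpm

t½ = ln 2 / λ = 0.69315 / 0.2567 ≈ 2.7002 days.
Convert the elapsed time: 0.0474 years = 17.301 days.
Number of half-lives: n = 17.301/2.7002 ≈ 6.4072.
Remaining = 727 × (1/2)^6.4072 = 727 × 0.011782 ≈ 8.5656 cpm.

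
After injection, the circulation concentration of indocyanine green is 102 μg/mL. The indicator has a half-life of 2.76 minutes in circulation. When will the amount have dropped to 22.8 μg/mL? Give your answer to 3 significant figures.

Fraction remaining = 22.8/102 ≈ 0.22353.
n = log₂(102/22.8) = ln(4.4737)/ln 2 ≈ 2.1615 half-lives.
t = n × t½ = 2.1615 × 2.76 ≈ 5.9656 minutes.

5.97 minutes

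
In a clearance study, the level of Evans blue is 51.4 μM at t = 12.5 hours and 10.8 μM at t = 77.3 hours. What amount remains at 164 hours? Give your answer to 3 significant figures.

1.34 μM

Over Δt = 77.3 − 12.5 = 64.8 hours, the level fell by a factor of 51.4/10.8 ≈ 4.7593.
n = log₂(4.7593) ≈ 2.2507 half-lives, so t½ = 64.8/2.2507 ≈ 28.791 hours.
From t = 77.3 to t = 164: 10.8 × (1/2)^((164−77.3)/28.791) ≈ 1.3394 μM.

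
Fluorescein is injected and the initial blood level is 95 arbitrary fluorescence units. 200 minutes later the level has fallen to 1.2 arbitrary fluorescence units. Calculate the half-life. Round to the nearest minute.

A/A₀ = 1.2/95 ≈ 0.012632.
n = log₂(79.167) ≈ 6.3068 half-lives elapsed in 200 minutes.
t½ = 200/6.3068 ≈ 31.712 minutes.

32 minutes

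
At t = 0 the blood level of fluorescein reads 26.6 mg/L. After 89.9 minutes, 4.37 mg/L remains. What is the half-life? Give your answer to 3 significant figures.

A/A₀ = 4.37/26.6 ≈ 0.16429.
n = log₂(6.087) ≈ 2.6057 half-lives elapsed in 89.9 minutes.
t½ = 89.9/2.6057 ≈ 34.501 minutes.

34.5 minutes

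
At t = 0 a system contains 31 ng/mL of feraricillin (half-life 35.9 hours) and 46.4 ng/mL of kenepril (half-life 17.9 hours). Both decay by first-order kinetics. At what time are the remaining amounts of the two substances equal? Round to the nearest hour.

Set 31·(1/2)^(t/35.9) = 46.4·(1/2)^(t/17.9).
Taking log₂: log₂(31/46.4) = t·(1/35.9 − 1/17.9).
log₂(0.6681) = -0.58186; 1/35.9 − 1/17.9 = -0.028011.
t = -0.58186 / -0.028011 ≈ 20.773 hours.

21 hours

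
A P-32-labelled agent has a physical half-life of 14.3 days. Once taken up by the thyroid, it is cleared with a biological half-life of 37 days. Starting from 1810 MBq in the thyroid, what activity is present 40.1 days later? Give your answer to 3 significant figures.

1/t_eff = 1/t_phys + 1/t_biol = 1/14.3 + 1/37 = 0.096957 per day.
t_eff = 14.3 × 37 / (14.3 + 37) ≈ 10.314 days.
Remaining = 1810 × (1/2)^(40.1/10.314) = 1810 × (1/2)^3.888 ≈ 122.26 MBq.

122 MBq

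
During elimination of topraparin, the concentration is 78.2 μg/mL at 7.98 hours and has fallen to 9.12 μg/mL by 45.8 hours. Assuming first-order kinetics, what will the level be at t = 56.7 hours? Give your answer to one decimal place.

Over Δt = 45.8 − 7.98 = 37.82 hours, the level fell by a factor of 78.2/9.12 ≈ 8.5746.
n = log₂(8.5746) ≈ 3.1001 half-lives, so t½ = 37.82/3.1001 ≈ 12.2 hours.
From t = 45.8 to t = 56.7: 9.12 × (1/2)^((56.7−45.8)/12.2) ≈ 4.9095 μg/mL.

4.9 μg/mL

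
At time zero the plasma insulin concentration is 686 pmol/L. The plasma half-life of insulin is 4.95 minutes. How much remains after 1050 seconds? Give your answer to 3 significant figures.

59.2 pmol/L

Convert the elapsed time: 1050 seconds = 17.5 minutes.
Number of half-lives: n = 17.5/4.95 ≈ 3.5354.
Remaining = 686 × (1/2)^3.5354 = 686 × 0.086249 ≈ 59.167 pmol/L.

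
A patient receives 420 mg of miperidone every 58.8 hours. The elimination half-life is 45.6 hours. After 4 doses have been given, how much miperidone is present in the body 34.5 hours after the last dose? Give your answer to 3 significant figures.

409 mg

The 4 doses were given 210.9, 152.1, 93.3, 34.5 hours ago.
Total = 420·(1/2)^(210.9/45.6) + 420·(1/2)^(152.1/45.6) + 420·(1/2)^(93.3/45.6) + 420·(1/2)^(34.5/45.6)
      = 17.021 + 41.606 + 101.7 + 248.6 ≈ 408.93 mg.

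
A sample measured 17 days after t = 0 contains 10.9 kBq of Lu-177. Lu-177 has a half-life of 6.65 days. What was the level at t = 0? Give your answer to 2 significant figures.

Number of half-lives elapsed: n = 17/6.65 ≈ 2.5564.
A₀ = A × 2^n = 10.9 × 2^2.5564 = 10.9 × 5.8823 ≈ 64.118 kBq.

64 kBq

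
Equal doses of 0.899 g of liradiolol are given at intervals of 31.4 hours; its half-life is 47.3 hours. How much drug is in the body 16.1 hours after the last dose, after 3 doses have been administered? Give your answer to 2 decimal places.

The 3 doses were given 78.9, 47.5, 16.1 hours ago.
Total = 0.899·(1/2)^(78.9/47.3) + 0.899·(1/2)^(47.5/47.3) + 0.899·(1/2)^(16.1/47.3)
      = 0.28289 + 0.44818 + 0.71006 ≈ 1.4411 g.

1.44 g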